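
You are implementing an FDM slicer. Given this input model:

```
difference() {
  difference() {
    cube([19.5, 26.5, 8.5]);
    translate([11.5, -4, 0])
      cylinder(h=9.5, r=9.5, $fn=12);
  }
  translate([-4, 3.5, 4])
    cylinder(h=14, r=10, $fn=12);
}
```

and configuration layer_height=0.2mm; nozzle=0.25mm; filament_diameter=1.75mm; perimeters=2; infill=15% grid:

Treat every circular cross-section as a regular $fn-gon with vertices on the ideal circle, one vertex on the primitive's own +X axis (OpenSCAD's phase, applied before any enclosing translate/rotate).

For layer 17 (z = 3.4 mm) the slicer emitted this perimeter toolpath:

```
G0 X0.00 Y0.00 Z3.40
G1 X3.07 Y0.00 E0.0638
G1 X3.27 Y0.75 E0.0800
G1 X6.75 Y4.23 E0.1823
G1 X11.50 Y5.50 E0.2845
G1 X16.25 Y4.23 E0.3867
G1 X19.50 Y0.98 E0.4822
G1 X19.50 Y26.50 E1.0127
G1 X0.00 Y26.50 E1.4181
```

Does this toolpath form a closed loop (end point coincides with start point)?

Start point (G0): (0.00, 0.00). End point (last G1): the path does not return to the start — open.

no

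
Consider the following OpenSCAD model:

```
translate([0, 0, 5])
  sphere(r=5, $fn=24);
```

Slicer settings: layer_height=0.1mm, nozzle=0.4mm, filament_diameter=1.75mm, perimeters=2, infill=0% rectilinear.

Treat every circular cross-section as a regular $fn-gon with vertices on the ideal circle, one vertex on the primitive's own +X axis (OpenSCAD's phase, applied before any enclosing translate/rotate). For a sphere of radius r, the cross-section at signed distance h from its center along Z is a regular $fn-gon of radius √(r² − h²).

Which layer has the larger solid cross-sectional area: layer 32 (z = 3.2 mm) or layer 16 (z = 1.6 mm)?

Layer 32 (z = 3.2): the sphere: section is a regular 24-gon, circumradius = √(r²−h²) = √(5²−1.8²) = 4.665 (area = (24/2)·4.665²·sin(360°/24) = 67.58 mm²). So its area = 67.58 mm². Layer 16 (z = 1.6): the sphere: section is a regular 24-gon, circumradius = √(r²−h²) = √(5²−3.4²) = 3.666 (area = (24/2)·3.666²·sin(360°/24) = 41.74 mm²). So its area = 41.74 mm². Layer 32 is larger (67.58 vs 41.74 mm²).

layer 32 (z = 3.2 mm)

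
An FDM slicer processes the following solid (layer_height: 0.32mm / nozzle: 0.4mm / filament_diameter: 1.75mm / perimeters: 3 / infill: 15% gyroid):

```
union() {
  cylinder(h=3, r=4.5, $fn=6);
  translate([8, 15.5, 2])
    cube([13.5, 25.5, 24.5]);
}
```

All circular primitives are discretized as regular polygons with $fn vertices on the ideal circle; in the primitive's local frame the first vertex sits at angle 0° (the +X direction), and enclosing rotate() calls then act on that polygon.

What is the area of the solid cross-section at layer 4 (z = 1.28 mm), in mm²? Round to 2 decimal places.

52.61 mm²

At z = 1.28 mm: the r=4.5 cylinder gives a regular 6-gon of circumradius 4.5 (constant along its height) (area = (6/2)·4.500²·sin(360°/6) = 52.61 mm²); the cube at (8, 15.5) is absent (z outside [2, 26.5]); Taking the union: only the r=4.5 cylinder is present, so the union is just that shape — area = 52.61 mm². Overall, the cross-section is a single solid region. Net area = 52.61 mm².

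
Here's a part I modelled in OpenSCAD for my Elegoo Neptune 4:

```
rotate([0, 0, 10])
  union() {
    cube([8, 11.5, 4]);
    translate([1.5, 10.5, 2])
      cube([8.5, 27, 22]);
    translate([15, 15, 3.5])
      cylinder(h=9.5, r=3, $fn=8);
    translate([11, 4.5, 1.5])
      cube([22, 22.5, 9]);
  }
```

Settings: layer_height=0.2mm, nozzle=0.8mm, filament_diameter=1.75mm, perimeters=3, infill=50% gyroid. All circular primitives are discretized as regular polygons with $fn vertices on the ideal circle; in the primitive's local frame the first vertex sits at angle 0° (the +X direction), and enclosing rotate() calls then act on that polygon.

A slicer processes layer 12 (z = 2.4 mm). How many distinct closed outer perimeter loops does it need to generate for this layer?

At z = 2.4 mm: the cube is present — its section is the full 8×11.5 rectangle; the cube at (1.5, 10.5) (footprint 8.5×27) is included at this height; the cylinder at (15, 15) does not reach this height (z outside [3.5, 13]); the 22×22.5 cube at (11, 4.5) contributes its full rectangle; Combining (union): the regions partially overlap (shared area 6.50 mm²), so overlapping operands fuse into one piece — 2 connected regions; (whole slice rotated 10° about Z — lengths, areas and connectivity unchanged). The result has 2 disconnected regions.

2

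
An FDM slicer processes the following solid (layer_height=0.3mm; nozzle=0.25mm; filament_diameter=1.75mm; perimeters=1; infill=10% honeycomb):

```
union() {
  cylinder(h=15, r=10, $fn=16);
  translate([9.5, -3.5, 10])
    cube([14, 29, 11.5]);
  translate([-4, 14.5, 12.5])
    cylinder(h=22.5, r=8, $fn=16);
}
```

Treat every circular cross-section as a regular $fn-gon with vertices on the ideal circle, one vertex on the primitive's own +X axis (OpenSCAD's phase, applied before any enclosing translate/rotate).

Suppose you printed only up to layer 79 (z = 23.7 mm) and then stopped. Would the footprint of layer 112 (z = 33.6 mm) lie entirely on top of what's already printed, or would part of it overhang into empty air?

entirely on top

Compare the two slices. At z = 23.7: the cylinder is not intersected at this z (z outside [0, 15]); the cube at (9.5, -3.5) is absent (z outside [10, 21.5]); the r=8 cylinder at (-4, 14.5) contributes a regular 16-gon of circumradius 8 (area = (16/2)·8.000²·sin(360°/16) = 195.93 mm²); Merging all regions: only the r=8 cylinder at (-4, 14.5) is present, so the union is just that shape — area = 195.93 mm². At z = 33.6: the cylinder does not reach this height (z outside [0, 15]); the cube at (9.5, -3.5) does not reach this height (z outside [10, 21.5]); the cylinder at (-4, 14.5): section is a regular 16-gon, circumradius r=8 (area = (16/2)·8.000²·sin(360°/16) = 195.93 mm²); Merging all regions: only the r=8 cylinder at (-4, 14.5) is present, so the union is just that shape — area = 195.93 mm². Checking containment: the cross-section at z = 33.6 is a subset of the cross-section at z = 23.7.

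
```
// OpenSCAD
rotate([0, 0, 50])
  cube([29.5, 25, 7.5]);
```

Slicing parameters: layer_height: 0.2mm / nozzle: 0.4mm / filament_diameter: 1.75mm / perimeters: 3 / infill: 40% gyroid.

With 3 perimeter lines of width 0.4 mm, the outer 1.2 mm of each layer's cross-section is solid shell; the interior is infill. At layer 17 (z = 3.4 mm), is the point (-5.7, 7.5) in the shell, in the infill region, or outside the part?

infill

At z = 3.4 mm: the 29.5×25 cube contributes its full rectangle; (whole slice rotated 50° about Z — lengths, areas and connectivity unchanged). Overall, the cross-section is a single solid region. Undo the 50° rotation: the query point maps to (2.081, 9.187) in the un-rotated model frame. The nearest boundary edge runs (0.00, 25.00)→(0.00, 0.00); distance from the point to it = 2.08 mm. The point is inside the cross-section and 2.08 mm from the nearest boundary — more than the 1.2 mm shell width (3 × 0.4), so it's in the infill interior.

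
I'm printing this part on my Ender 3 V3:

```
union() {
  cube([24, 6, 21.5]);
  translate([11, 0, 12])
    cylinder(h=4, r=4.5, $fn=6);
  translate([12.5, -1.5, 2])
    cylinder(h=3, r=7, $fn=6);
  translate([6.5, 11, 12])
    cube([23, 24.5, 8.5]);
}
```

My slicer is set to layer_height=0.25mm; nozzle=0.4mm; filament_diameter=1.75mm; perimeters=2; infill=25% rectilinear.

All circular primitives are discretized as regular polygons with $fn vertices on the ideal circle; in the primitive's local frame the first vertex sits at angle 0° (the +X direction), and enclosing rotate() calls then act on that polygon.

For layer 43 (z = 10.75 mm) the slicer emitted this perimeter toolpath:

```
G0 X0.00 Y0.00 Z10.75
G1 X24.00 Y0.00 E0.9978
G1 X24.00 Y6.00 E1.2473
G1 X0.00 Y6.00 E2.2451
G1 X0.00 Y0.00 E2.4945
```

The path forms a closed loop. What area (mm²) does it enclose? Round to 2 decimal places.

144.00 mm²

Apply the shoelace formula to the sequence of (X, Y) vertices; enclosed area = 144.00 mm².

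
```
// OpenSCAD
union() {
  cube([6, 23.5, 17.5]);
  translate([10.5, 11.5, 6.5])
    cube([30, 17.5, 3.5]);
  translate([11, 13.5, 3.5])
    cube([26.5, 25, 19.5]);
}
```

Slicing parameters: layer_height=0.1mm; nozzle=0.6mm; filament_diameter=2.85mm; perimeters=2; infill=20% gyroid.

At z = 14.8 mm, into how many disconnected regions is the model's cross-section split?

2

At z = 14.8 mm: the cube (footprint 6×23.5) is included at this height; the cube at (10.5, 11.5) is not intersected at this z (z outside [6.5, 10]); the cube at (11, 13.5) is present — its section is the full 26.5×25 rectangle; Merging all regions: the 2 present regions are separate (no shared area or edge), so areas and boundary lengths simply add and each stays a separate island — 2 connected regions. The result has 2 disconnected regions.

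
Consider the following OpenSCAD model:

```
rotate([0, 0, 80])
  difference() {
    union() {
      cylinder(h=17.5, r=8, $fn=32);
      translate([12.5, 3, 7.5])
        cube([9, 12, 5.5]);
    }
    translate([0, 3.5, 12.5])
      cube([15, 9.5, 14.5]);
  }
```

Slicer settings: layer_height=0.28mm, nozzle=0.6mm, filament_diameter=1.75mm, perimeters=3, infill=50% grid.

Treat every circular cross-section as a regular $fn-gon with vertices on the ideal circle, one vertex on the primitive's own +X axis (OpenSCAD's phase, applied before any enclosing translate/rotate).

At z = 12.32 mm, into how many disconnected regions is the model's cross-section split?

2

At z = 12.32 mm: the cylinder: section is a regular 32-gon, circumradius r=8; the cube at (12.5, 3) is present — its section is the full 9×12 rectangle; Merging all regions: the 2 present regions are separate (no shared area or edge), so areas and boundary lengths simply add and each stays a separate island — 2 connected regions; the cube at (0, 3.5) is not intersected at this z (z outside [12.5, 27]); Taking the first minus the rest: none of the subtracted shapes is present at this height, so the result so far is unchanged — 2 connected regions; (rotated 80° about Z; rotation is an isometry so areas/perimeters/island counts are preserved). The result has 2 disconnected regions.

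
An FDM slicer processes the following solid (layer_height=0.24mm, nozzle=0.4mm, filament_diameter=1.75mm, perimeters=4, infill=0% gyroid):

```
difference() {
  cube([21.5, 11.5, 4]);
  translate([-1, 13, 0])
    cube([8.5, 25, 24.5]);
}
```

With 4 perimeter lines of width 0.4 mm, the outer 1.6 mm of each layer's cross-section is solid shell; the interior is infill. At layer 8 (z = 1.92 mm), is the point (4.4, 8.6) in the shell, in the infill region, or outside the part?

At z = 1.92 mm: the cube (footprint 21.5×11.5) is included at this height; the cube at (-1, 13) is present — its section is the full 8.5×25 rectangle; Subtracting the remaining from the first: starting from the 21.5×11.5 cube, the 8.5×25 cube at (-1, 13) misses the remaining region (no effect) — 1 connected region. Overall, the cross-section is a single solid region. The nearest boundary edge runs (0.00, 11.50)→(21.50, 11.50); distance from the point to it = 2.90 mm. The point is inside the cross-section and 2.90 mm from the nearest boundary — more than the 1.6 mm shell width (4 × 0.4), so it's in the infill interior.

infill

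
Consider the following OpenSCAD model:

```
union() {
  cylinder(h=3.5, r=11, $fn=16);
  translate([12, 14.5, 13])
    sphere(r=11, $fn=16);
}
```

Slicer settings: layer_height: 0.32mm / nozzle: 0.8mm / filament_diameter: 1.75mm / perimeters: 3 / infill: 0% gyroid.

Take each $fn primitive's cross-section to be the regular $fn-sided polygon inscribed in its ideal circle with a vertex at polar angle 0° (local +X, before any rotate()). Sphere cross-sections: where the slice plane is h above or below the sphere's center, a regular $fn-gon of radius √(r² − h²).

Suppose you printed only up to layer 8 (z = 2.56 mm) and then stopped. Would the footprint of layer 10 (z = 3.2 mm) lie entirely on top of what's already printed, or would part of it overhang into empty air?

part overhangs

Compare the two slices. At z = 2.56: the r=11 cylinder gives a regular 16-gon of circumradius 11 (constant along its height) (area = (16/2)·11.000²·sin(360°/16) = 370.44 mm²); the r=11 sphere at (12, 14.5) contributes a regular 16-gon of circumradius √(11²−10.44²) = 3.465 (area = (16/2)·3.465²·sin(360°/16) = 36.76 mm²); Merging all regions: the 2 present regions are separate (no shared area or edge), so areas and boundary lengths simply add and each stays a separate island — area = 407.19 mm². At z = 3.2: the cylinder: section is a regular 16-gon, circumradius r=11 (area = (16/2)·11.000²·sin(360°/16) = 370.44 mm²); the sphere at (12, 14.5): section is a regular 16-gon, circumradius = √(r²−h²) = √(11²−9.8²) = 4.996 (area = (16/2)·4.996²·sin(360°/16) = 76.41 mm²); Merging all regions: the 2 present regions are separate (no shared area or edge), so areas and boundary lengths simply add and each stays a separate island — area = 446.85 mm². Checking containment: at z = 3.2 the cross-section extends beyond the z = 2.56 cross-section by about 39.66 mm².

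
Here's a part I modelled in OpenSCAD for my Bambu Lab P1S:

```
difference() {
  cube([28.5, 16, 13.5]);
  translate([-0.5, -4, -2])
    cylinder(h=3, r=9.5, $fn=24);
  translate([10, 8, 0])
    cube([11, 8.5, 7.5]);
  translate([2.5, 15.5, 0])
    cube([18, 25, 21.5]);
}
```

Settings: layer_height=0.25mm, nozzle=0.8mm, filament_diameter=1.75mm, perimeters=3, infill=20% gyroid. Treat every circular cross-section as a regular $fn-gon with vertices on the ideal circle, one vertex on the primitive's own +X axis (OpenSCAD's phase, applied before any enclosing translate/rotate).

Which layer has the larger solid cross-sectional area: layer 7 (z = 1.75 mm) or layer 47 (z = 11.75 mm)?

layer 47 (z = 11.75 mm)

Layer 7 (z = 1.75): the 28.5×16 cube contributes its full rectangle (area 456.00 mm²); the cylinder at (-0.5, -4) is absent (z outside [-2, 1]); the 11×8.5 cube at (10, 8) contributes its full rectangle (area 93.50 mm²); the 18×25 cube at (2.5, 15.5) contributes its full rectangle (area 450.00 mm²); Subtracting the remaining from the first: starting from the 28.5×16 cube (456.00 mm²), the 11×8.5 cube at (10, 8) partially overlaps it — only the 88.00 mm² overlap (of its 93.50 mm²) is removed, clipping the outline; the 18×25 cube at (2.5, 15.5) partially overlaps it — only the 3.75 mm² overlap (of its 450.00 mm²) is removed, clipping the outline — area = 364.25 mm². So its area = 364.25 mm². Layer 47 (z = 11.75): the 28.5×16 cube contributes its full rectangle (area 456.00 mm²); the cylinder at (-0.5, -4) does not reach this height (z outside [-2, 1]); the cube at (10, 8) does not reach this height (z outside [0, 7.5]); the cube at (2.5, 15.5) is present — its section is the full 18×25 rectangle (area 450.00 mm²); Subtracting the remaining from the first: starting from the 28.5×16 cube (456.00 mm²), the 18×25 cube at (2.5, 15.5) partially overlaps it — only the 9.00 mm² overlap (of its 450.00 mm²) is removed, clipping the outline — area = 447.00 mm². So its area = 447.00 mm². Layer 47 is larger (447.00 vs 364.25 mm²).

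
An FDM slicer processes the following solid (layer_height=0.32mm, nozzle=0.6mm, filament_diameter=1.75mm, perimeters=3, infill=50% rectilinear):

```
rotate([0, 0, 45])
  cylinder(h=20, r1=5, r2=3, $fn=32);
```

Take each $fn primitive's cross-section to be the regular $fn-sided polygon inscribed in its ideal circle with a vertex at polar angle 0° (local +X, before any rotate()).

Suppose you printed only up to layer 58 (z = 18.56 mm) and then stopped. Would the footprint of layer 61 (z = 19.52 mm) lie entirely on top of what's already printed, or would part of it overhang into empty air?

entirely on top

Compare the two slices. At z = 18.56: the cone contributes a regular 32-gon of circumradius 3.144 (interpolated between r1=5 and r2=3 at t=0.928) (area = (32/2)·3.144²·sin(360°/32) = 30.85 mm²); (whole slice rotated 45° about Z — lengths, areas and connectivity unchanged). At z = 19.52: the cone: at t=0.976 of its height the radius interpolates to r₁+(r₂−r₁)t = 3.048, giving a regular 32-gon of that circumradius (area = (32/2)·3.048²·sin(360°/32) = 29.00 mm²); (whole slice rotated 45° about Z — lengths, areas and connectivity unchanged). Checking containment: the cross-section at z = 19.52 is a subset of the cross-section at z = 18.56.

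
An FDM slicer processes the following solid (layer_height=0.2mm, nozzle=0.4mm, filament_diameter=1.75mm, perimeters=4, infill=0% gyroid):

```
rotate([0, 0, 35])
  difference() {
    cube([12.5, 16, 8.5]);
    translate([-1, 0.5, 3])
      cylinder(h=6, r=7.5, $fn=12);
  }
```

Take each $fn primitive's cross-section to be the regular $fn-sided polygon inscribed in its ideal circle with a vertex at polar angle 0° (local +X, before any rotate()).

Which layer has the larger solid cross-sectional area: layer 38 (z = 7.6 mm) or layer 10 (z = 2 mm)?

Layer 38 (z = 7.6): the cube is present — its section is the full 12.5×16 rectangle (area 200.00 mm²); the r=7.5 cylinder at (-1, 0.5) contributes a regular 12-gon of circumradius 7.5 (area = (12/2)·7.500²·sin(360°/12) = 168.75 mm²); Taking the first minus the rest: starting from the 12.5×16 cube (200.00 mm²), the r=7.5 cylinder at (-1, 0.5) partially overlaps it — only the 38.04 mm² overlap (of its 168.75 mm²) is removed, clipping the outline — area = 161.96 mm²; (whole slice rotated 35° about Z — lengths, areas and connectivity unchanged). So its area = 161.96 mm². Layer 10 (z = 2): the cube is present — its section is the full 12.5×16 rectangle (area 200.00 mm²); the cylinder at (-1, 0.5) does not reach this height (z outside [3, 9]); Taking the first minus the rest: none of the subtracted shapes is present at this height, so the 12.5×16 cube is unchanged — area = 200.00 mm²; (rotated 35° about Z; rotation is an isometry so areas/perimeters/island counts are preserved). So its area = 200.00 mm². Layer 10 is larger (200.00 vs 161.96 mm²).

layer 10 (z = 2 mm)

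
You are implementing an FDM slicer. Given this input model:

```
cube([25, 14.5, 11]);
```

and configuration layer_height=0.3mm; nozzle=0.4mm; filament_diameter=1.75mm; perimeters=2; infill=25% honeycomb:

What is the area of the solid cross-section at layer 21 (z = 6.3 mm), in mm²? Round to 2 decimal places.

At z = 6.3 mm: the 25×14.5 cube contributes its full rectangle (area 362.50 mm²). Overall, the cross-section is a single solid region. Net area = 362.50 mm².

362.50 mm²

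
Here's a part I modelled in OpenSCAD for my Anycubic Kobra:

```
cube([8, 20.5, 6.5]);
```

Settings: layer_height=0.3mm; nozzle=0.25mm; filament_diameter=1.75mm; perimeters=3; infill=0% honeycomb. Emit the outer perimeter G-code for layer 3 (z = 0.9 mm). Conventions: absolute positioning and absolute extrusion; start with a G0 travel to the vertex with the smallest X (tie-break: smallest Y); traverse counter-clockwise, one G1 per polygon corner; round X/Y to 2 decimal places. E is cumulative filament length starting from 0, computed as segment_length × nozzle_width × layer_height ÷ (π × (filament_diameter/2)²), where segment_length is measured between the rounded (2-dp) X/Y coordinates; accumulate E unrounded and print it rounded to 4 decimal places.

G0 X0.00 Y0.00 Z0.90
G1 X8.00 Y0.00 E0.2495
G1 X8.00 Y20.50 E0.8887
G1 X0.00 Y20.50 E1.1381
G1 X0.00 Y0.00 E1.7773

At z = 0.9 mm: the cube (footprint 8×20.5) is included at this height. The outline is a single polygon with 4 vertices. Extrusion per mm of travel: 0.25 × 0.3 / (π × 0.875²) = 0.031181. Accumulating E over each segment gives final E = 1.7773.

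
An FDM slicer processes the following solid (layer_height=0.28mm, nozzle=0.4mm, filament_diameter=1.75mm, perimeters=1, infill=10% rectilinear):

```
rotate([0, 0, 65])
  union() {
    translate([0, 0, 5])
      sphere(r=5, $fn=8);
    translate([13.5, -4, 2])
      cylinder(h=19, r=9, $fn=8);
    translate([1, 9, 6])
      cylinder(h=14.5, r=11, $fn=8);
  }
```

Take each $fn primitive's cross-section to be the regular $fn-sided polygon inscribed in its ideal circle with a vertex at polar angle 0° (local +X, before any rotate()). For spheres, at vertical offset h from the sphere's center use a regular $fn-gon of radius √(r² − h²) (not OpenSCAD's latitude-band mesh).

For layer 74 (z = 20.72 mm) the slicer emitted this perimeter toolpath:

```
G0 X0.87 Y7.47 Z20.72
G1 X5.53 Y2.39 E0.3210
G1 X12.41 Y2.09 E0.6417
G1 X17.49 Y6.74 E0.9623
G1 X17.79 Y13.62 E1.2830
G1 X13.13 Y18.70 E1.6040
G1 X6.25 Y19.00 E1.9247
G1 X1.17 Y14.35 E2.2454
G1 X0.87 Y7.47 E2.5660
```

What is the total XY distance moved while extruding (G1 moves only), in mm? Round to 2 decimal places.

Sum the Euclidean lengths of each G1 segment: total = 55.11 mm.

55.11 mm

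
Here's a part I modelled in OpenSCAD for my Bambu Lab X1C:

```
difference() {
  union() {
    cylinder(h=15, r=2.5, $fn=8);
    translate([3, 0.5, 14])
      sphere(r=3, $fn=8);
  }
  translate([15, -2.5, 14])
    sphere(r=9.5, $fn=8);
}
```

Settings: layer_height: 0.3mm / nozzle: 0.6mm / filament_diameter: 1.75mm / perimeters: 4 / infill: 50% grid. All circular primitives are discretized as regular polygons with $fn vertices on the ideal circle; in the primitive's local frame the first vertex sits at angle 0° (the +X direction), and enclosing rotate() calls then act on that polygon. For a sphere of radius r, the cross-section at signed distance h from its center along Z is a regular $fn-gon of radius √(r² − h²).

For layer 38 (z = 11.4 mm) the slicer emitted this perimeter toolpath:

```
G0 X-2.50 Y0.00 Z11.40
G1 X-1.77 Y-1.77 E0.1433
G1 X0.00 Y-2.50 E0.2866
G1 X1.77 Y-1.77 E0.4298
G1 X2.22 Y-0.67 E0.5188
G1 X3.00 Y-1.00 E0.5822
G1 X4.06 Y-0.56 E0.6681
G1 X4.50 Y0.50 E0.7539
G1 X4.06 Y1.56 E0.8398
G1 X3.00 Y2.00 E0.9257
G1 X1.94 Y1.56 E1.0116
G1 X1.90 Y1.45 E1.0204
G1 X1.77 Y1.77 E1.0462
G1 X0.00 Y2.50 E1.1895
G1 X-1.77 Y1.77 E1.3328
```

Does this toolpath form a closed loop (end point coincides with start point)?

Start point (G0): (-2.50, 0.00). End point (last G1): the path does not return to the start — open.

no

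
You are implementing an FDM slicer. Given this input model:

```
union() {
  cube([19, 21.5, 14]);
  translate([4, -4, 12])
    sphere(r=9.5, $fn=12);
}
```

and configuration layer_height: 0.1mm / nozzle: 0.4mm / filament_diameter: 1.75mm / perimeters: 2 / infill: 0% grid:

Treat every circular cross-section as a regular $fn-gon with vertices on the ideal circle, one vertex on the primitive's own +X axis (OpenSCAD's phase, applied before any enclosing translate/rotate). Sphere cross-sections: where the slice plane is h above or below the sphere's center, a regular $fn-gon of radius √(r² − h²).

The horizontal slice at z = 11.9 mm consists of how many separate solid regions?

At z = 11.9 mm: the 19×21.5 cube contributes its full rectangle; the r=9.5 sphere at (4, -4) contributes a regular 12-gon of circumradius √(9.5²−0.1²) = 9.499; Merging all regions: the regions partially overlap (shared area 51.68 mm²), so overlapping operands fuse into one piece — 1 connected region. The result has 1 disconnected region.

1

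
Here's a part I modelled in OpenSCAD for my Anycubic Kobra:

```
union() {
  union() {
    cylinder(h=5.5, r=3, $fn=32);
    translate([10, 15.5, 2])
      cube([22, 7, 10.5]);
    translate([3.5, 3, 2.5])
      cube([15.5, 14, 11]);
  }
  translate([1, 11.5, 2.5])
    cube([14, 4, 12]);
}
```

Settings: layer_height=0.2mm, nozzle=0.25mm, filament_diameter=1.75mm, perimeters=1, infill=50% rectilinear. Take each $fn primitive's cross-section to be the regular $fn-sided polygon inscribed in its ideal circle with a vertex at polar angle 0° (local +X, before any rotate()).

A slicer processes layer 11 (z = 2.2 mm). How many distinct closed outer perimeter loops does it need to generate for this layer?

At z = 2.2 mm: the cylinder: section is a regular 32-gon, circumradius r=3; the cube at (10, 15.5) (footprint 22×7) is included at this height; the cube at (3.5, 3) does not reach this height (z outside [2.5, 13.5]); Combining (union): the 2 present regions are separate (no shared area or edge), so areas and boundary lengths simply add and each stays a separate island — 2 connected regions; the cube at (1, 11.5) is not intersected at this z (z outside [2.5, 14.5]); Taking the union: only the result so far is present, so the union is just that shape — 2 connected regions. The result has 2 disconnected regions.

2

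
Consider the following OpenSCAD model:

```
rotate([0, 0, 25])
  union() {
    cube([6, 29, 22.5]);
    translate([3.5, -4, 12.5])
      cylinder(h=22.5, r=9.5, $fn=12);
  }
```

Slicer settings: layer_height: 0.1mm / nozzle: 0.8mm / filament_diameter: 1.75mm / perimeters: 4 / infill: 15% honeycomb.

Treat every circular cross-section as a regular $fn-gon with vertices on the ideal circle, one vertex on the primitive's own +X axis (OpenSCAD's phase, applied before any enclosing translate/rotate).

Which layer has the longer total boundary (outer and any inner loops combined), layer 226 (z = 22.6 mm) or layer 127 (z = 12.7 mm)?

layer 127 (z = 12.7 mm)

Layer 226 (z = 22.6): the cube is absent (z outside [0, 22.5]); the cylinder at (3.5, -4): section is a regular 12-gon, circumradius r=9.5 (perimeter = 2·12·9.500·sin(180°/12) = 59.01 mm); Taking the union: only the r=9.5 cylinder at (3.5, -4) is present, so the union is just that shape — boundary = 59.01 mm; (rotated 25° about Z; rotation is an isometry so areas/perimeters/island counts are preserved). So its perimeter = 59.01 mm. Layer 127 (z = 12.7): the 6×29 cube contributes its full rectangle (perimeter 70.00 mm); the r=9.5 cylinder at (3.5, -4) contributes a regular 12-gon of circumradius 9.5 (perimeter = 2·12·9.500·sin(180°/12) = 59.01 mm); Combining (union): the regions partially overlap (shared area 30.52 mm²), so the edge portions inside another operand are dropped and the merged outline is re-measured after clipping — boundary = 107.41 mm; (whole slice rotated 25° about Z — lengths, areas and connectivity unchanged). So its perimeter = 107.41 mm. Layer 127 is larger (107.41 vs 59.01 mm).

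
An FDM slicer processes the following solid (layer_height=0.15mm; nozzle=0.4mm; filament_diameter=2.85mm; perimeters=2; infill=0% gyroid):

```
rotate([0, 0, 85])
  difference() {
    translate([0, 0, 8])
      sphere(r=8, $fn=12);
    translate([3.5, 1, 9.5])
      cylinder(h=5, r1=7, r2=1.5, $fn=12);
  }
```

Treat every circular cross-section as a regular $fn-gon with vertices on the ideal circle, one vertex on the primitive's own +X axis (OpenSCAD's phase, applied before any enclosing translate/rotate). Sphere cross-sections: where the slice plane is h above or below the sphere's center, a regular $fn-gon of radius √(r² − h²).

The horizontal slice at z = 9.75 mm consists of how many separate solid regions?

1

At z = 9.75 mm: the sphere: section is a regular 12-gon, circumradius = √(r²−h²) = √(8²−1.75²) = 7.806; the cone at (3.5, 1) contributes a regular 12-gon of circumradius 6.725 (interpolated between r1=7 and r2=1.5 at t=0.050); Taking the first minus the rest: starting from the r=8 sphere, the cone at (3.5, 1) partially overlaps it — only the 105.84 mm² overlap (of its 135.68 mm²) is removed, clipping the outline — 1 connected region; (whole slice rotated 85° about Z — lengths, areas and connectivity unchanged). The result has 1 disconnected region.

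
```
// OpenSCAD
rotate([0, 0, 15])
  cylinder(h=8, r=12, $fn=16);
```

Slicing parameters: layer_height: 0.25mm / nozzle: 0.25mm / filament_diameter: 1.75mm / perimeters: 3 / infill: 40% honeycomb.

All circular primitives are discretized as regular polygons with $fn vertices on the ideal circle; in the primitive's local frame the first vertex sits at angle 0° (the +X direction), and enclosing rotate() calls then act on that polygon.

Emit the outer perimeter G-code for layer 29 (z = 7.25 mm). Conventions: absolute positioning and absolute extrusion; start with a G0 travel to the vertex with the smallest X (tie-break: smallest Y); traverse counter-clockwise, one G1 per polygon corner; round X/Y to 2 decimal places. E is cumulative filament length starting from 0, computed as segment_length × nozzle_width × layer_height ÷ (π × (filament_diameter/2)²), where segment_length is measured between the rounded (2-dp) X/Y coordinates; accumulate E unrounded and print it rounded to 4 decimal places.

At z = 7.25 mm: the r=12 cylinder contributes a regular 16-gon of circumradius 12; (rotated 15° about Z; rotation is an isometry so areas/perimeters/island counts are preserved). The outline is a single polygon with 16 vertices. Extrusion per mm of travel: 0.25 × 0.25 / (π × 0.875²) = 0.025984. Accumulating E over each segment gives final E = 1.9468.

G0 X-11.90 Y1.57 Z7.25
G1 X-11.59 Y-3.11 E0.1219
G1 X-9.52 Y-7.31 E0.2435
G1 X-6.00 Y-10.39 E0.3651
G1 X-1.57 Y-11.90 E0.4867
G1 X3.11 Y-11.59 E0.6086
G1 X7.31 Y-9.52 E0.7302
G1 X10.39 Y-6.00 E0.8518
G1 X11.90 Y-1.57 E0.9734
G1 X11.59 Y3.11 E1.0953
G1 X9.52 Y7.31 E1.2169
G1 X6.00 Y10.39 E1.3385
G1 X1.57 Y11.90 E1.4601
G1 X-3.11 Y11.59 E1.5820
G1 X-7.31 Y9.52 E1.7036
G1 X-10.39 Y6.00 E1.8252
G1 X-11.90 Y1.57 E1.9468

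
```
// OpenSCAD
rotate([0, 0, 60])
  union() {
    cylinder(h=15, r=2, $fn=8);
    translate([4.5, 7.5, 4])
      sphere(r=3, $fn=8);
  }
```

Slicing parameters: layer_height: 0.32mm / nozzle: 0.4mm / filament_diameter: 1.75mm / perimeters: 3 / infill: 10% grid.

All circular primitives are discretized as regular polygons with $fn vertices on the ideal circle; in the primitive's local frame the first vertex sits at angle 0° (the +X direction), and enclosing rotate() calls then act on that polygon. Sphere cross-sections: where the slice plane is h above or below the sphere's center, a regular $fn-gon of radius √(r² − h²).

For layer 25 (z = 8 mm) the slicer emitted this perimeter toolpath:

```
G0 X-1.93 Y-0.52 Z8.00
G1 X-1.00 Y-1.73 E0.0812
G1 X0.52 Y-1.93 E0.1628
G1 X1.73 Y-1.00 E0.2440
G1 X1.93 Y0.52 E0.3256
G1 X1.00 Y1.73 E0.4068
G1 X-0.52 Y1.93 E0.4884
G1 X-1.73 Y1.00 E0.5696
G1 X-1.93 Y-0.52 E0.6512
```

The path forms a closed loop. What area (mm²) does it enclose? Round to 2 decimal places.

Apply the shoelace formula to the sequence of (X, Y) vertices; enclosed area = 11.30 mm².

11.30 mm²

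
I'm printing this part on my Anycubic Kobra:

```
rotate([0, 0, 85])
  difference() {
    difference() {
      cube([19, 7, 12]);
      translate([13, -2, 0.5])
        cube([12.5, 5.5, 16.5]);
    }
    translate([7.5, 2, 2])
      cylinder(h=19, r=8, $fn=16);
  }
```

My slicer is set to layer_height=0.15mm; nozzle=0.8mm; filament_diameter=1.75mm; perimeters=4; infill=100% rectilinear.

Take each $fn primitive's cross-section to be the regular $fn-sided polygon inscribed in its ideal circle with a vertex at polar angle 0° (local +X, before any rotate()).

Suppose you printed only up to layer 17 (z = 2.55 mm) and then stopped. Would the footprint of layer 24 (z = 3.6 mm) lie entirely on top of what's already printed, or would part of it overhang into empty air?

entirely on top

Compare the two slices. At z = 2.55: the cube (footprint 19×7) is included at this height (area 133.00 mm²); the cube at (13, -2) is present — its section is the full 12.5×5.5 rectangle (area 68.75 mm²); Subtracting the remaining from the first: starting from the 19×7 cube (133.00 mm²), the 12.5×5.5 cube at (13, -2) partially overlaps it — only the 21.00 mm² overlap (of its 68.75 mm²) is removed, clipping the outline — area = 112.00 mm²; the r=8 cylinder at (7.5, 2) gives a regular 16-gon of circumradius 8 (constant along its height) (area = (16/2)·8.000²·sin(360°/16) = 195.93 mm²); Taking the first minus the rest: starting from that combined region (112.00 mm²), the r=8 cylinder at (7.5, 2) partially overlaps it — only the 95.11 mm² overlap (of its 195.93 mm²) is removed, clipping the outline — area = 16.89 mm²; (rotated 85° about Z; rotation is an isometry so areas/perimeters/island counts are preserved). At z = 3.6: the cube is present — its section is the full 19×7 rectangle (area 133.00 mm²); the 12.5×5.5 cube at (13, -2) contributes its full rectangle (area 68.75 mm²); After the difference (first − rest): starting from the 19×7 cube (133.00 mm²), the 12.5×5.5 cube at (13, -2) partially overlaps it — only the 21.00 mm² overlap (of its 68.75 mm²) is removed, clipping the outline — area = 112.00 mm²; the r=8 cylinder at (7.5, 2) contributes a regular 16-gon of circumradius 8 (area = (16/2)·8.000²·sin(360°/16) = 195.93 mm²); Taking the first minus the rest: starting from that combined region (112.00 mm²), the r=8 cylinder at (7.5, 2) partially overlaps it — only the 95.11 mm² overlap (of its 195.93 mm²) is removed, clipping the outline — area = 16.89 mm²; (rotated 85° about Z; rotation is an isometry so areas/perimeters/island counts are preserved). Checking containment: the cross-section at z = 3.6 is a subset of the cross-section at z = 2.55.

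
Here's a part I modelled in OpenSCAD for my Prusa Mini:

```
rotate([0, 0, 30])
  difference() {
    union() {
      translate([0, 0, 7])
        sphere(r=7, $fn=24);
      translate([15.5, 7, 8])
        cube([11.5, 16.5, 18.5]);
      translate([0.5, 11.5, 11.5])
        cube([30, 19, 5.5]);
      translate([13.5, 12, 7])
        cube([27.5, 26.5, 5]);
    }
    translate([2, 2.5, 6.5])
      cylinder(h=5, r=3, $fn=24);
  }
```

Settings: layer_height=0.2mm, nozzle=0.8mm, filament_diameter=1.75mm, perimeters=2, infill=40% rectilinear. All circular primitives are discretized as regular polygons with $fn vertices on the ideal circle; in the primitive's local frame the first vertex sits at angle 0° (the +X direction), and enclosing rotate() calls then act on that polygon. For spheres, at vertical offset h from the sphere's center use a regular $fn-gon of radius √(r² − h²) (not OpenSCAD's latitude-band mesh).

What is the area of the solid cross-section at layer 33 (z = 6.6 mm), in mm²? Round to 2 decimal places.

At z = 6.6 mm: the sphere: section is a regular 24-gon, circumradius = √(r²−h²) = √(7²−0.4²) = 6.989 (area = (24/2)·6.989²·sin(360°/24) = 151.69 mm²); the cube at (15.5, 7) is not intersected at this z (z outside [8, 26.5]); the cube at (0.5, 11.5) does not reach this height (z outside [11.5, 17]); the cube at (13.5, 12) is absent (z outside [7, 12]); Merging all regions: only the r=7 sphere is present, so the union is just that shape — area = 151.69 mm²; the r=3 cylinder at (2, 2.5) gives a regular 24-gon of circumradius 3 (constant along its height) (area = (24/2)·3.000²·sin(360°/24) = 27.95 mm²); Taking the first minus the rest: starting from the result so far (151.69 mm²), the r=3 cylinder at (2, 2.5) lies wholly inside it (removes its full 27.95 mm² and its 18.80 mm outline becomes a hole wall) — area = 123.74 mm²; (rotated 30° about Z; rotation is an isometry so areas/perimeters/island counts are preserved). Overall, the cross-section is one region with 1 hole. Net area = 123.74 mm².

123.74 mm²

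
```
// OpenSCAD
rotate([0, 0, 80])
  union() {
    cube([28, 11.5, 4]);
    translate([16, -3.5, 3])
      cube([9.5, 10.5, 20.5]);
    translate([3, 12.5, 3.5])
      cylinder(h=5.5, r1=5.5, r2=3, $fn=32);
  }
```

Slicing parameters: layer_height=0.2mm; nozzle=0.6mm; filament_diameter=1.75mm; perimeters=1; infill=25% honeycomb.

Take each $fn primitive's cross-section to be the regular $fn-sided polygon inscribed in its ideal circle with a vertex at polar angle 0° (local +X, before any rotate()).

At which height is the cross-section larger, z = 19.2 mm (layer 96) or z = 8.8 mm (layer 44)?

layer 44 (z = 8.8 mm)

Layer 96 (z = 19.2): the cube is absent (z outside [0, 4]); the cube at (16, -3.5) (footprint 9.5×10.5) is included at this height (area 99.75 mm²); the cone at (3, 12.5) is not intersected at this z (z outside [3.5, 9]); Merging all regions: only the 9.5×10.5 cube at (16, -3.5) is present, so the union is just that shape — area = 99.75 mm²; (rotated 80° about Z; rotation is an isometry so areas/perimeters/island counts are preserved). So its area = 99.75 mm². Layer 44 (z = 8.8): the cube is not intersected at this z (z outside [0, 4]); the 9.5×10.5 cube at (16, -3.5) contributes its full rectangle (area 99.75 mm²); the cone at (3, 12.5) (r1=5.5→r2=3) has section circumradius 3.091 here — a regular 32-gon (area = (32/2)·3.091²·sin(360°/32) = 29.82 mm²); Merging all regions: the 2 present regions are separate (no shared area or edge), so areas and boundary lengths simply add and each stays a separate island — area = 129.57 mm²; (whole slice rotated 80° about Z — lengths, areas and connectivity unchanged). So its area = 129.57 mm². Layer 44 is larger (129.57 vs 99.75 mm²).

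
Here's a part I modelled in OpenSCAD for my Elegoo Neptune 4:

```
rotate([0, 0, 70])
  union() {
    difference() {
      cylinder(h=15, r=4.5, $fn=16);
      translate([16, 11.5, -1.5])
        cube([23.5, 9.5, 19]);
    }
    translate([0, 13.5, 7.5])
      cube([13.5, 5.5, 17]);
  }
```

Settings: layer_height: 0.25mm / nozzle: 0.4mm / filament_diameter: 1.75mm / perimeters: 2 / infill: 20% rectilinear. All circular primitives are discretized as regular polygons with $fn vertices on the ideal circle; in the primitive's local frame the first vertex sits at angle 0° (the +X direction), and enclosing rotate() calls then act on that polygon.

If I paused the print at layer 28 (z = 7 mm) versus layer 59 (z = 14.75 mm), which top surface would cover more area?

layer 59 (z = 14.75 mm)

Layer 28 (z = 7): the r=4.5 cylinder gives a regular 16-gon of circumradius 4.5 (constant along its height) (area = (16/2)·4.500²·sin(360°/16) = 61.99 mm²); the 23.5×9.5 cube at (16, 11.5) contributes its full rectangle (area 223.25 mm²); Subtracting the remaining from the first: starting from the r=4.5 cylinder (61.99 mm²), the 23.5×9.5 cube at (16, 11.5) misses the remaining region (no effect) — area = 61.99 mm²; the cube at (0, 13.5) is absent (z outside [7.5, 24.5]); Taking the union: only the result so far is present, so the union is just that shape — area = 61.99 mm²; (whole slice rotated 70° about Z — lengths, areas and connectivity unchanged). So its area = 61.99 mm². Layer 59 (z = 14.75): the cylinder: section is a regular 16-gon, circumradius r=4.5 (area = (16/2)·4.500²·sin(360°/16) = 61.99 mm²); the cube at (16, 11.5) (footprint 23.5×9.5) is included at this height (area 223.25 mm²); Taking the first minus the rest: starting from the r=4.5 cylinder (61.99 mm²), the 23.5×9.5 cube at (16, 11.5) misses the remaining region (no effect) — area = 61.99 mm²; the 13.5×5.5 cube at (0, 13.5) contributes its full rectangle (area 74.25 mm²); Merging all regions: the 2 present regions are separate (no shared area or edge), so areas and boundary lengths simply add and each stays a separate island — area = 136.24 mm²; (rotated 70° about Z; rotation is an isometry so areas/perimeters/island counts are preserved). So its area = 136.24 mm². Layer 59 is larger (136.24 vs 61.99 mm²).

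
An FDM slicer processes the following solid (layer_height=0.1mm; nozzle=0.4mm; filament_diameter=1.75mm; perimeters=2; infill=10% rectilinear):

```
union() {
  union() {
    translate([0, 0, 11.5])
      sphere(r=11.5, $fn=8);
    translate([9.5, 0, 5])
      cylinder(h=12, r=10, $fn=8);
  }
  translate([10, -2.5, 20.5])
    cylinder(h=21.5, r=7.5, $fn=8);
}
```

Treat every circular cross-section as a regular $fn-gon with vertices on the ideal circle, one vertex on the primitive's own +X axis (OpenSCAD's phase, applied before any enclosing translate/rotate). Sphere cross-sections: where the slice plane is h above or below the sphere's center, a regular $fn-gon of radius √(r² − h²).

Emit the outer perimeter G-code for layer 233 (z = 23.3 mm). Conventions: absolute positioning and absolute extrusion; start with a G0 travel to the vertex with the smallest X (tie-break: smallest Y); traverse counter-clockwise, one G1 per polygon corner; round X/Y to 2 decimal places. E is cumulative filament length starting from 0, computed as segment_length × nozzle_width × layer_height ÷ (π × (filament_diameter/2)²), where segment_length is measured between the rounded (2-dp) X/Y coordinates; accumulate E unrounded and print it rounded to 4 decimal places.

At z = 23.3 mm: the sphere is absent (|z−center|=11.800 > r=11.5); the cylinder at (9.5, 0) is absent (z outside [5, 17]); Merging all regions: nothing is present at this height; the cylinder at (10, -2.5): section is a regular 8-gon, circumradius r=7.5; Taking the union: only the r=7.5 cylinder at (10, -2.5) is present, so the union is just that shape — 1 connected region. The outline is a single polygon with 8 vertices. Extrusion per mm of travel: 0.4 × 0.1 / (π × 0.875²) = 0.016630. Accumulating E over each segment gives final E = 0.7634.

G0 X2.50 Y-2.50 Z23.30
G1 X4.70 Y-7.80 E0.0954
G1 X10.00 Y-10.00 E0.1909
G1 X15.30 Y-7.80 E0.2863
G1 X17.50 Y-2.50 E0.3817
G1 X15.30 Y2.80 E0.4772
G1 X10.00 Y5.00 E0.5726
G1 X4.70 Y2.80 E0.6680
G1 X2.50 Y-2.50 E0.7634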